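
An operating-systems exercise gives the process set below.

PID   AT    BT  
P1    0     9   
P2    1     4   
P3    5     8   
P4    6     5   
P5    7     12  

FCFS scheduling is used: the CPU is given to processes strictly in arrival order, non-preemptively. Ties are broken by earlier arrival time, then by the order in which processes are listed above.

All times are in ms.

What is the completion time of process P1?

9

Schedule: | P1 0-9 | P2 9-13 | P3 13-21 | P4 21-26 | P5 26-38 |
Completion: P1=9  P2=13  P3=21  P4=26  P5=38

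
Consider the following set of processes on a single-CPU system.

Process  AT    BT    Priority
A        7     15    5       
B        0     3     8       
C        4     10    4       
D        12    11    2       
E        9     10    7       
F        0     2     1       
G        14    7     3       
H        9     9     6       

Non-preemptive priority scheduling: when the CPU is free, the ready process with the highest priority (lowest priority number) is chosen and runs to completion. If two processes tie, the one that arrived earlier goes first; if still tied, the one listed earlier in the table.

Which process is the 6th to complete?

Schedule: | F 0-2 | B 2-5 | C 5-15 | D 15-26 | G 26-33 | A 33-48 | H 48-57 | E 57-67 |
Completion: A=48  B=5  C=15  D=26  E=67  F=2  G=33  H=57
Finish order: F → B → C → D → G → A → H → E

A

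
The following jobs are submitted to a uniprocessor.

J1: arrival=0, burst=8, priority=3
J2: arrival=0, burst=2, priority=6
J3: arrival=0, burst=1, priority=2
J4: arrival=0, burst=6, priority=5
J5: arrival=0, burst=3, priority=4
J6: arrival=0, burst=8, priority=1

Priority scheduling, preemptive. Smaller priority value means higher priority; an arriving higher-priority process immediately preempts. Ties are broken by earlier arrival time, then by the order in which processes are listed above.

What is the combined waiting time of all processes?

Schedule: | J6 0-8 | J3 8-9 | J1 9-17 | J5 17-20 | J4 20-26 | J2 26-28 |
Completion: J1=17  J2=28  J3=9  J4=26  J5=20  J6=8
Waiting = turnaround − burst: J1=9, J2=26, J3=8, J4=20, J5=17, J6=0
Total waiting = 9 + 26 + 8 + 20 + 17 + 0 = 80

80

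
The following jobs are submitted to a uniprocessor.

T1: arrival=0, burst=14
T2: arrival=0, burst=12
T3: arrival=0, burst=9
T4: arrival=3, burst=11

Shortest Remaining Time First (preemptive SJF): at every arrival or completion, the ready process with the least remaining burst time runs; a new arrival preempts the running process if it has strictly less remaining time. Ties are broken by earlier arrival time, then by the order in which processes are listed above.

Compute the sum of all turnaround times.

Gantt: | T3 0-9 | T4 9-20 | T2 20-32 | T1 32-46 |
Completion: T1=46  T2=32  T3=9  T4=20
Turnaround (C−A): T1=46  T2=32  T3=9  T4=17
Turnaround = completion − arrival: T1=46, T2=32, T3=9, T4=17
Total turnaround = 46 + 32 + 9 + 17 = 104

104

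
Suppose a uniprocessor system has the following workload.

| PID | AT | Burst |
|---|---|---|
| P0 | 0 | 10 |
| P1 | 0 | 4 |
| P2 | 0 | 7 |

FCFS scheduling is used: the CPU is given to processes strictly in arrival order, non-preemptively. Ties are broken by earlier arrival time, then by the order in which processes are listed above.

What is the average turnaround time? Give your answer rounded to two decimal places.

15.00

Timeline: | P0 0-10 | P1 10-14 | P2 14-21 |
Completion: P0=10  P1=14  P2=21
Turnaround (C−A): P0=10  P1=14  P2=21
Turnaround times: P0=10, P1=14, P2=21
Average turnaround = (10+14+21) / 3 = 45/3 = 15.00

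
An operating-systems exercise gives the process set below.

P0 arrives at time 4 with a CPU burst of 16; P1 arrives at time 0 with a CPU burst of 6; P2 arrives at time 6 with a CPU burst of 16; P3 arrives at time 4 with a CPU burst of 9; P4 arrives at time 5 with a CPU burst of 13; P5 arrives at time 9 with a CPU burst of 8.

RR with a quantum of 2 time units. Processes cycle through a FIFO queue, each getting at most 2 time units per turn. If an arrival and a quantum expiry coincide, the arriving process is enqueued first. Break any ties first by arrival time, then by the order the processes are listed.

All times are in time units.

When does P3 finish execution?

47

Timeline: | P1 0-4 | P0 4-6 | P3 6-8 | P1 8-10 | P4 10-12 | P2 12-14 | P0 14-16 | P3 16-18 | P5 18-20 | P4 20-22 | P2 22-24 | P0 24-26 | P3 26-28 | P5 28-30 | P4 30-32 | P2 32-34 | P0 34-36 | P3 36-38 | P5 38-40 | P4 40-42 | P2 42-44 | P0 44-46 | P3 46-47 | P5 47-49 | P4 49-51 | P2 51-53 | P0 53-55 | P4 55-57 | P2 57-59 | P0 59-61 | P4 61-62 | P2 62-64 | P0 64-66 | P2 66-68 |
Completion: P0=66  P1=10  P2=68  P3=47  P4=62  P5=49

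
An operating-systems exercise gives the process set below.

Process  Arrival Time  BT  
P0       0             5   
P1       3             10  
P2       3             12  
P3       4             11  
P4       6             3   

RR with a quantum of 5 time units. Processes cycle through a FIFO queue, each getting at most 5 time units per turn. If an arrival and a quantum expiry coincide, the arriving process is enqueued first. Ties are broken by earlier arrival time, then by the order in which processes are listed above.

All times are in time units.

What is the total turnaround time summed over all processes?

Timeline: | P0 0-5 | P1 5-10 | P2 10-15 | P3 15-20 | P4 20-23 | P1 23-28 | P2 28-33 | P3 33-38 | P2 38-40 | P3 40-41 |
Completion: P0=5  P1=28  P2=40  P3=41  P4=23
Turnaround = completion − arrival: P0=5, P1=25, P2=37, P3=37, P4=17
Total turnaround = 5 + 25 + 37 + 37 + 17 = 121

121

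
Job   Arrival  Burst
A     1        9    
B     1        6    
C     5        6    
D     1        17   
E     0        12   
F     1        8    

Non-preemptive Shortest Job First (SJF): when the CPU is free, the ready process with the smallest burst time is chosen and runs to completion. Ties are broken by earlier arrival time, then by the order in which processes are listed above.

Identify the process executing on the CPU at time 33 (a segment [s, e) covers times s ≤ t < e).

A

Timeline: | E 0-12 | B 12-18 | C 18-24 | F 24-32 | A 32-41 | D 41-58 |
Completion: A=41  B=18  C=24  D=58  E=12  F=32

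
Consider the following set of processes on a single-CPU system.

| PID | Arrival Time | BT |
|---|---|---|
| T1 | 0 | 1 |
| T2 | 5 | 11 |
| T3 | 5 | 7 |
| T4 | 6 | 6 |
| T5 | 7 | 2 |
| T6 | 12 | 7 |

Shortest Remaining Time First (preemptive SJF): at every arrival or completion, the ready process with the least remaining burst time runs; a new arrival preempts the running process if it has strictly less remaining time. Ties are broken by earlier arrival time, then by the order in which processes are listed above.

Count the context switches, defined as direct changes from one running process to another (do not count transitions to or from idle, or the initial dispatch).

Gantt: | T1 0-1 | idle 1-5 | T3 5-7 | T5 7-9 | T3 9-14 | T4 14-20 | T6 20-27 | T2 27-38 |
Completion: T1=1  T2=38  T3=14  T4=20  T5=9  T6=27
Turnaround (C−A): T1=1  T2=33  T3=9  T4=14  T5=2  T6=15

5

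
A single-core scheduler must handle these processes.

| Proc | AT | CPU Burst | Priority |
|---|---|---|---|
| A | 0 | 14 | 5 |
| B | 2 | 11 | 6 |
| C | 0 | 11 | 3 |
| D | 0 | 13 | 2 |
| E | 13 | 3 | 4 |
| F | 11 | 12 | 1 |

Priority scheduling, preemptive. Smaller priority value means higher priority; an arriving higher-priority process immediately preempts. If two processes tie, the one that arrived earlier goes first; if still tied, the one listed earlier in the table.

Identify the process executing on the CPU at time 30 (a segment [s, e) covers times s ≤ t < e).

Timeline: | D 0-11 | F 11-23 | D 23-25 | C 25-36 | E 36-39 | A 39-53 | B 53-64 |
Completion: A=53  B=64  C=36  D=25  E=39  F=23
Turnaround (C−A): A=53  B=62  C=36  D=25  E=26  F=12

C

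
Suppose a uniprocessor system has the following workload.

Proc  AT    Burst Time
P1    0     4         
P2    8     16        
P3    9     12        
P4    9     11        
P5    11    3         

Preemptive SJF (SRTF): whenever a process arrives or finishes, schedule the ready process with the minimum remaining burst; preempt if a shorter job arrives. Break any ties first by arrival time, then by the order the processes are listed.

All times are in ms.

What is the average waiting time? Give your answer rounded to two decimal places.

8.60

Gantt: | P1 0-4 | idle 4-8 | P2 8-9 | P4 9-11 | P5 11-14 | P4 14-23 | P3 23-35 | P2 35-50 |
Completion: P1=4  P2=50  P3=35  P4=23  P5=14
Turnaround (C−A): P1=4  P2=42  P3=26  P4=14  P5=3
Waiting times: P1=0, P2=26, P3=14, P4=3, P5=0
Average waiting = (0+26+14+3+0) / 5 = 43/5 = 8.60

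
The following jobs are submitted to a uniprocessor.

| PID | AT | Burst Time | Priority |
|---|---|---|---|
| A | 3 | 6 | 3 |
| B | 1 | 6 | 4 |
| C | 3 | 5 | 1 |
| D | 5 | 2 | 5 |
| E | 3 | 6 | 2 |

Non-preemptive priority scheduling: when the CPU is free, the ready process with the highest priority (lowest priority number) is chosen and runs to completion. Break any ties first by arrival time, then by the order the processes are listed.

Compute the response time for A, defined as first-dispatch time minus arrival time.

15

Timeline: | idle 0-1 | B 1-7 | C 7-12 | E 12-18 | A 18-24 | D 24-26 |
Completion: A=24  B=7  C=12  D=26  E=18
Response(A) = first start − arrival = 18 − 3 = 15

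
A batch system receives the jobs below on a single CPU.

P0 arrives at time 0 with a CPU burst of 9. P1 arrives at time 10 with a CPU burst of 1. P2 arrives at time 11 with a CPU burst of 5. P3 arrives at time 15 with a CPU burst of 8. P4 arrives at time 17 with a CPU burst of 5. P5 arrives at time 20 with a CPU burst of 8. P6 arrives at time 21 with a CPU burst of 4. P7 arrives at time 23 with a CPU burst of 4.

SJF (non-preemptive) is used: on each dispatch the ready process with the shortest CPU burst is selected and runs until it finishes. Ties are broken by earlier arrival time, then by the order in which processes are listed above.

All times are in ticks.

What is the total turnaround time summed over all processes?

Schedule: | P0 0-9 | idle 9-10 | P1 10-11 | P2 11-16 | P3 16-24 | P6 24-28 | P7 28-32 | P4 32-37 | P5 37-45 |
Completion: P0=9  P1=11  P2=16  P3=24  P4=37  P5=45  P6=28  P7=32
Turnaround = completion − arrival: P0=9, P1=1, P2=5, P3=9, P4=20, P5=25, P6=7, P7=9
Total turnaround = 9 + 1 + 5 + 9 + 20 + 25 + 7 + 9 = 85

85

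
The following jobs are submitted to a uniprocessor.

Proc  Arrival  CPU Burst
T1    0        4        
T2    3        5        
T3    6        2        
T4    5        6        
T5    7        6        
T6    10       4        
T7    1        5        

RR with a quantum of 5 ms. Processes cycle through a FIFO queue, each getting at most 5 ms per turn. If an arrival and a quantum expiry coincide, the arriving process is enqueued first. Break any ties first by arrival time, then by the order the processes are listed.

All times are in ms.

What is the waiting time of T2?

6

Gantt: | T1 0-4 | T7 4-9 | T2 9-14 | T4 14-19 | T3 19-21 | T5 21-26 | T6 26-30 | T4 30-31 | T5 31-32 |
Completion: T1=4  T2=14  T3=21  T4=31  T5=32  T6=30  T7=9
Turnaround (C−A): T1=4  T2=11  T3=15  T4=26  T5=25  T6=20  T7=8
Waiting(T2) = turnaround − burst = 11 − 5 = 6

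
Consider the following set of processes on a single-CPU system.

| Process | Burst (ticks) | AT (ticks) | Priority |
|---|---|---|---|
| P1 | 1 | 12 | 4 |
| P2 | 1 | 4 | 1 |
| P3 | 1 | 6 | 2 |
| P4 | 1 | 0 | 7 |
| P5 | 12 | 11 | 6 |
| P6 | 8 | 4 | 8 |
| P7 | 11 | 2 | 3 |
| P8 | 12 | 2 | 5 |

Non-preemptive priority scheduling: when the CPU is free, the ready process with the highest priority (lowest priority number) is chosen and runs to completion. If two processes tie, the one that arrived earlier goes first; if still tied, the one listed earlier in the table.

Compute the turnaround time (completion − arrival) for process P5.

29

Schedule: | P4 0-1 | idle 1-2 | P7 2-13 | P2 13-14 | P3 14-15 | P1 15-16 | P8 16-28 | P5 28-40 | P6 40-48 |
Completion: P1=16  P2=14  P3=15  P4=1  P5=40  P6=48  P7=13  P8=28
Turnaround (C−A): P1=4  P2=10  P3=9  P4=1  P5=29  P6=44  P7=11  P8=26
Turnaround(P5) = completion − arrival = 40 − 11 = 29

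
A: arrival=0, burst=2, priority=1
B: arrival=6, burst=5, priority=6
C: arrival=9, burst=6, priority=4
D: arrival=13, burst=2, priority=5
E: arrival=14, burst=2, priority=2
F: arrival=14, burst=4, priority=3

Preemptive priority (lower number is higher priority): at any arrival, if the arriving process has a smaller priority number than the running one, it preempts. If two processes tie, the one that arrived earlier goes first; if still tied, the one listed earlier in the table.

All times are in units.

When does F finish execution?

20

Timeline: | A 0-2 | idle 2-6 | B 6-9 | C 9-14 | E 14-16 | F 16-20 | C 20-21 | D 21-23 | B 23-25 |
Completion: A=2  B=25  C=21  D=23  E=16  F=20
Turnaround (C−A): A=2  B=19  C=12  D=10  E=2  F=6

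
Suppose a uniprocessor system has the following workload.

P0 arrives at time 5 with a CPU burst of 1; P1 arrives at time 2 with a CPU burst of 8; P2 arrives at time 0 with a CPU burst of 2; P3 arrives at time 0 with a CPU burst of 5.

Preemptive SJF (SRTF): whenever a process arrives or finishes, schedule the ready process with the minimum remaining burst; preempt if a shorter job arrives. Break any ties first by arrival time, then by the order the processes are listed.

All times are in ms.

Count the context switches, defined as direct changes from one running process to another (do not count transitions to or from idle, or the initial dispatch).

Timeline: | P2 0-2 | P3 2-5 | P0 5-6 | P3 6-8 | P1 8-16 |
Completion: P0=6  P1=16  P2=2  P3=8

4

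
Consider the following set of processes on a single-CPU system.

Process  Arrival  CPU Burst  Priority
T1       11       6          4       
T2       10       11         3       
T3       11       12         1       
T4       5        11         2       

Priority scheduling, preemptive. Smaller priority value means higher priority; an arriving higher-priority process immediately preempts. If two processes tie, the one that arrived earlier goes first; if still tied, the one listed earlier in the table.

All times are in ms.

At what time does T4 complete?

Gantt: | idle 0-5 | T4 5-11 | T3 11-23 | T4 23-28 | T2 28-39 | T1 39-45 |
Completion: T1=45  T2=39  T3=23  T4=28

28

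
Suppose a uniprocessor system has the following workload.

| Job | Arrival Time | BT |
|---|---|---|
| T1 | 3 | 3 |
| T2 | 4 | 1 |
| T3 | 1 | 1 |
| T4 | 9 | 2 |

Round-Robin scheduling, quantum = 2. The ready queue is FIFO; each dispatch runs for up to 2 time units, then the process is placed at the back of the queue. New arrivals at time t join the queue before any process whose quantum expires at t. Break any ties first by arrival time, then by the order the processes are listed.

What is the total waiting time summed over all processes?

Schedule: | idle 0-1 | T3 1-2 | idle 2-3 | T1 3-5 | T2 5-6 | T1 6-7 | idle 7-9 | T4 9-11 |
Completion: T1=7  T2=6  T3=2  T4=11
Waiting = turnaround − burst: T1=1, T2=1, T3=0, T4=0
Total waiting = 1 + 1 + 0 + 0 = 2

2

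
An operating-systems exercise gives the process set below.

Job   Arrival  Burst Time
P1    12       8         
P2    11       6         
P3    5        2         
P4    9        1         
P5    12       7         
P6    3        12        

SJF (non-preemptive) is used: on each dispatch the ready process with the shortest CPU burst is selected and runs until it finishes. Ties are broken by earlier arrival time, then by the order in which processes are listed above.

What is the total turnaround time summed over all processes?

Schedule: | idle 0-3 | P6 3-15 | P4 15-16 | P3 16-18 | P2 18-24 | P5 24-31 | P1 31-39 |
Completion: P1=39  P2=24  P3=18  P4=16  P5=31  P6=15
Turnaround (C−A): P1=27  P2=13  P3=13  P4=7  P5=19  P6=12
Turnaround = completion − arrival: P1=27, P2=13, P3=13, P4=7, P5=19, P6=12
Total turnaround = 27 + 13 + 13 + 7 + 19 + 12 = 91

91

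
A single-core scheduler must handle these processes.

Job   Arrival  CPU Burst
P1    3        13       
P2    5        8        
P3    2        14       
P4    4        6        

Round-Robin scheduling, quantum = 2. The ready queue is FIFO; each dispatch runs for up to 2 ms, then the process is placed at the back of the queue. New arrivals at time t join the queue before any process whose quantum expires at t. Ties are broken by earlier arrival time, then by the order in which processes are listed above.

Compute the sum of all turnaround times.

129

Gantt: | idle 0-2 | P3 2-4 | P1 4-6 | P4 6-8 | P3 8-10 | P2 10-12 | P1 12-14 | P4 14-16 | P3 16-18 | P2 18-20 | P1 20-22 | P4 22-24 | P3 24-26 | P2 26-28 | P1 28-30 | P3 30-32 | P2 32-34 | P1 34-36 | P3 36-38 | P1 38-40 | P3 40-42 | P1 42-43 |
Completion: P1=43  P2=34  P3=42  P4=24
Turnaround (C−A): P1=40  P2=29  P3=40  P4=20
Turnaround = completion − arrival: P1=40, P2=29, P3=40, P4=20
Total turnaround = 40 + 29 + 40 + 20 = 129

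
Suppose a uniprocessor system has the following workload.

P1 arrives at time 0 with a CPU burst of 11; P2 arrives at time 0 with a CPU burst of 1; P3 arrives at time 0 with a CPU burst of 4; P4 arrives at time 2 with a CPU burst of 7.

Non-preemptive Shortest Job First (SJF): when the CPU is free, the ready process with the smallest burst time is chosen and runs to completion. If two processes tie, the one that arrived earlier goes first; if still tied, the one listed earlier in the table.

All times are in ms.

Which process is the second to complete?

Schedule: | P2 0-1 | P3 1-5 | P4 5-12 | P1 12-23 |
Completion: P1=23  P2=1  P3=5  P4=12
Finish order: P2 → P3 → P4 → P1

P3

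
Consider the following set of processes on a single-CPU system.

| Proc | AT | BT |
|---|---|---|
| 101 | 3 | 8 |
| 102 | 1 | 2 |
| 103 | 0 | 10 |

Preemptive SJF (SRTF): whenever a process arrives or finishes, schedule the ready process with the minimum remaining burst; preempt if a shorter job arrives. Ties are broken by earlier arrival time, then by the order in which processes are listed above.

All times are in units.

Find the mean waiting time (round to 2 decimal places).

3.33

Gantt: | 103 0-1 | 102 1-3 | 101 3-11 | 103 11-20 |
Completion: 101=11  102=3  103=20
Waiting times: 101=0, 102=0, 103=10
Average waiting = (0+0+10) / 3 = 10/3 = 3.33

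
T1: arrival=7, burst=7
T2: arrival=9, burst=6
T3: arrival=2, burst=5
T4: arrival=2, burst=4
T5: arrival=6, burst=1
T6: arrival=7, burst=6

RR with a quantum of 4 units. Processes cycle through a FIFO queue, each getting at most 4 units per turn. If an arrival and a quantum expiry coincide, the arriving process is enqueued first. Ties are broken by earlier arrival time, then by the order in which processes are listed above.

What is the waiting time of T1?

13

Gantt: | idle 0-2 | T3 2-6 | T4 6-10 | T5 10-11 | T3 11-12 | T1 12-16 | T6 16-20 | T2 20-24 | T1 24-27 | T6 27-29 | T2 29-31 |
Completion: T1=27  T2=31  T3=12  T4=10  T5=11  T6=29
Turnaround (C−A): T1=20  T2=22  T3=10  T4=8  T5=5  T6=22
Waiting(T1) = turnaround − burst = 20 − 7 = 13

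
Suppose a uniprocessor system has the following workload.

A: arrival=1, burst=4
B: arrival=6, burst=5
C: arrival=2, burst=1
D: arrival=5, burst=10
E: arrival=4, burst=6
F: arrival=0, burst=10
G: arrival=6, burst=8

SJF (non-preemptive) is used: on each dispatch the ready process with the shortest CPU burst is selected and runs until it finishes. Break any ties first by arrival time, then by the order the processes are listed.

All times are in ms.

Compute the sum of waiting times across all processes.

92

Gantt: | F 0-10 | C 10-11 | A 11-15 | B 15-20 | E 20-26 | G 26-34 | D 34-44 |
Completion: A=15  B=20  C=11  D=44  E=26  F=10  G=34
Turnaround (C−A): A=14  B=14  C=9  D=39  E=22  F=10  G=28
Waiting = turnaround − burst: A=10, B=9, C=8, D=29, E=16, F=0, G=20
Total waiting = 10 + 9 + 8 + 29 + 16 + 0 + 20 = 92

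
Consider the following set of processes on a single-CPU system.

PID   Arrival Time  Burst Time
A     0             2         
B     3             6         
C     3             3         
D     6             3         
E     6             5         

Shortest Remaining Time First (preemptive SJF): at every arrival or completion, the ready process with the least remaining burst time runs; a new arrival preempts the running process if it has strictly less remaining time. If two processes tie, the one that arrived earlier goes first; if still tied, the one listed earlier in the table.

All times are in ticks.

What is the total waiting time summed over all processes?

Schedule: | A 0-2 | idle 2-3 | C 3-6 | D 6-9 | E 9-14 | B 14-20 |
Completion: A=2  B=20  C=6  D=9  E=14
Waiting = turnaround − burst: A=0, B=11, C=0, D=0, E=3
Total waiting = 0 + 11 + 0 + 0 + 3 = 14

14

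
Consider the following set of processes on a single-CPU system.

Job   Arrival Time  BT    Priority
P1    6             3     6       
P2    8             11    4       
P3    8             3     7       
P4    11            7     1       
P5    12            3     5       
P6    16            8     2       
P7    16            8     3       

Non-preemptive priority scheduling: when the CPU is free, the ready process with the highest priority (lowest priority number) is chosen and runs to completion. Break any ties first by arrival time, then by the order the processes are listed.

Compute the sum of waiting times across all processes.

109

Gantt: | idle 0-6 | P1 6-9 | P2 9-20 | P4 20-27 | P6 27-35 | P7 35-43 | P5 43-46 | P3 46-49 |
Completion: P1=9  P2=20  P3=49  P4=27  P5=46  P6=35  P7=43
Turnaround (C−A): P1=3  P2=12  P3=41  P4=16  P5=34  P6=19  P7=27
Waiting = turnaround − burst: P1=0, P2=1, P3=38, P4=9, P5=31, P6=11, P7=19
Total waiting = 0 + 1 + 38 + 9 + 31 + 11 + 19 = 109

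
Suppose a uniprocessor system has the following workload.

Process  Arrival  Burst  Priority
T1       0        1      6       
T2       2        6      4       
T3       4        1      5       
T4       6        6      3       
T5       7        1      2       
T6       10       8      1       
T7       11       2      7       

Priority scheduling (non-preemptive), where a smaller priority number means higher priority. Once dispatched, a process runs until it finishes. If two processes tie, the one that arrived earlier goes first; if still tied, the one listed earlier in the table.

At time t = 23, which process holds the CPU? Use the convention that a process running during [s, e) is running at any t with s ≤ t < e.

Timeline: | T1 0-1 | idle 1-2 | T2 2-8 | T5 8-9 | T4 9-15 | T6 15-23 | T3 23-24 | T7 24-26 |
Completion: T1=1  T2=8  T3=24  T4=15  T5=9  T6=23  T7=26
Turnaround (C−A): T1=1  T2=6  T3=20  T4=9  T5=2  T6=13  T7=15

T3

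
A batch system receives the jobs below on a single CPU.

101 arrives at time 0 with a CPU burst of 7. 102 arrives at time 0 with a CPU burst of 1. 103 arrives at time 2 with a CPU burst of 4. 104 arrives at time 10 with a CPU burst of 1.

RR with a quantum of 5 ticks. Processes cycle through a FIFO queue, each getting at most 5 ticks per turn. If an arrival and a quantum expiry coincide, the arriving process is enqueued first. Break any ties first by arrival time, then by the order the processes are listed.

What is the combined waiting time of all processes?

Schedule: | 101 0-5 | 102 5-6 | 103 6-10 | 101 10-12 | 104 12-13 |
Completion: 101=12  102=6  103=10  104=13
Waiting = turnaround − burst: 101=5, 102=5, 103=4, 104=2
Total waiting = 5 + 5 + 4 + 2 = 16

16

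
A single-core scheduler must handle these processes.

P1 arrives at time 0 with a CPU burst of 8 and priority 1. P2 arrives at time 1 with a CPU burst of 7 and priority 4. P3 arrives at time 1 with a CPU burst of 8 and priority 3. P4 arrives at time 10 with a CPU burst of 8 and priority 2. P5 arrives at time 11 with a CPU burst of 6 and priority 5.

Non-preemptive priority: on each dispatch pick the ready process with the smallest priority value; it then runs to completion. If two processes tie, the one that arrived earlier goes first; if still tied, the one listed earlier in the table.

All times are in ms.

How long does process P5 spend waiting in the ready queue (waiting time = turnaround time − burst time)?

20

Timeline: | P1 0-8 | P3 8-16 | P4 16-24 | P2 24-31 | P5 31-37 |
Completion: P1=8  P2=31  P3=16  P4=24  P5=37
Turnaround (C−A): P1=8  P2=30  P3=15  P4=14  P5=26
Waiting(P5) = turnaround − burst = 26 − 6 = 20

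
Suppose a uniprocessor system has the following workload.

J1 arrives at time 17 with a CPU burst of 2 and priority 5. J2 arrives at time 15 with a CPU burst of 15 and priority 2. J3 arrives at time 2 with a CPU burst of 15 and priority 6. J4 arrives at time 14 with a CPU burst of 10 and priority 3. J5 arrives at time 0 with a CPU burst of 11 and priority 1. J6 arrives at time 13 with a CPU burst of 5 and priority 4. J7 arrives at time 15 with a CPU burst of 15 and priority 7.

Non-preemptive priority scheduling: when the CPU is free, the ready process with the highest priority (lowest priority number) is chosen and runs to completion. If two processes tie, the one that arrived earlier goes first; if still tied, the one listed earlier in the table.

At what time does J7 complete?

73

Gantt: | J5 0-11 | J3 11-26 | J2 26-41 | J4 41-51 | J6 51-56 | J1 56-58 | J7 58-73 |
Completion: J1=58  J2=41  J3=26  J4=51  J5=11  J6=56  J7=73
Turnaround (C−A): J1=41  J2=26  J3=24  J4=37  J5=11  J6=43  J7=58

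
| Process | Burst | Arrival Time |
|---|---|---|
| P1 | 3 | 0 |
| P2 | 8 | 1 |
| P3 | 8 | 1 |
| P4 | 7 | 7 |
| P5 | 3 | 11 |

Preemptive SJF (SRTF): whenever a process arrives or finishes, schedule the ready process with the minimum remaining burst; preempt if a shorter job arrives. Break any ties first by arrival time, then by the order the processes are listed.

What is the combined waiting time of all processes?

Schedule: | P1 0-3 | P2 3-11 | P5 11-14 | P4 14-21 | P3 21-29 |
Completion: P1=3  P2=11  P3=29  P4=21  P5=14
Turnaround (C−A): P1=3  P2=10  P3=28  P4=14  P5=3
Waiting = turnaround − burst: P1=0, P2=2, P3=20, P4=7, P5=0
Total waiting = 0 + 2 + 20 + 7 + 0 = 29

29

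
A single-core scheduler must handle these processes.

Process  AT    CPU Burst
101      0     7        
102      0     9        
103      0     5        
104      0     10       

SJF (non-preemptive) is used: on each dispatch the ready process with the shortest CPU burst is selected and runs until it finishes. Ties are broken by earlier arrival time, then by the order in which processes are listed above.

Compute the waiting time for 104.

Schedule: | 103 0-5 | 101 5-12 | 102 12-21 | 104 21-31 |
Completion: 101=12  102=21  103=5  104=31
Turnaround (C−A): 101=12  102=21  103=5  104=31
Waiting(104) = turnaround − burst = 31 − 10 = 21

21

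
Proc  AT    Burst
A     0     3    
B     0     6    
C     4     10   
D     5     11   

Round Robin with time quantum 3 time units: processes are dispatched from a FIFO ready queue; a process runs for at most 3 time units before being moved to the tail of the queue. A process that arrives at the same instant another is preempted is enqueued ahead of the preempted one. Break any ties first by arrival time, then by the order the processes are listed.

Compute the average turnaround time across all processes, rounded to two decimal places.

Gantt: | A 0-3 | B 3-6 | C 6-9 | D 9-12 | B 12-15 | C 15-18 | D 18-21 | C 21-24 | D 24-27 | C 27-28 | D 28-30 |
Completion: A=3  B=15  C=28  D=30
Turnaround times: A=3, B=15, C=24, D=25
Average turnaround = (3+15+24+25) / 4 = 67/4 = 16.75

16.75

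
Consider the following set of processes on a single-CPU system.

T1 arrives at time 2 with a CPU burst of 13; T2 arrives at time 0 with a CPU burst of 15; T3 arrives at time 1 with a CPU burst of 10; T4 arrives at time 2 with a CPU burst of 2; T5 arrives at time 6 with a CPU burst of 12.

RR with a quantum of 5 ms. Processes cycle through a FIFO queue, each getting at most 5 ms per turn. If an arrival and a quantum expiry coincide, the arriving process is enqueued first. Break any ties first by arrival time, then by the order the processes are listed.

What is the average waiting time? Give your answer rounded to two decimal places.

26.00

Schedule: | T2 0-5 | T3 5-10 | T1 10-15 | T4 15-17 | T2 17-22 | T5 22-27 | T3 27-32 | T1 32-37 | T2 37-42 | T5 42-47 | T1 47-50 | T5 50-52 |
Completion: T1=50  T2=42  T3=32  T4=17  T5=52
Turnaround (C−A): T1=48  T2=42  T3=31  T4=15  T5=46
Waiting times: T1=35, T2=27, T3=21, T4=13, T5=34
Average waiting = (35+27+21+13+34) / 5 = 130/5 = 26.00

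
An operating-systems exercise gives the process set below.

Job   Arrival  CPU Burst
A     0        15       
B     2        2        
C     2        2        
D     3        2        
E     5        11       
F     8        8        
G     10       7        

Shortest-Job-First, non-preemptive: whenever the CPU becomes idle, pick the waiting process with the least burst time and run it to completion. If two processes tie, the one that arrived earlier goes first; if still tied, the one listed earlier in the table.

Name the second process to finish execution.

Timeline: | A 0-15 | B 15-17 | C 17-19 | D 19-21 | G 21-28 | F 28-36 | E 36-47 |
Completion: A=15  B=17  C=19  D=21  E=47  F=36  G=28
Finish order: A → B → C → D → G → F → E

B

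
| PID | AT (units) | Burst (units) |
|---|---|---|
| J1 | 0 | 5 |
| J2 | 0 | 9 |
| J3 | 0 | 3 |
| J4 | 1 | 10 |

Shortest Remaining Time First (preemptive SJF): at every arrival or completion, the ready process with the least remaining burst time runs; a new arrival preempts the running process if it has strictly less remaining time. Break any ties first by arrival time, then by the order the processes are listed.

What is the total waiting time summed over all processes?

27

Gantt: | J3 0-3 | J1 3-8 | J2 8-17 | J4 17-27 |
Completion: J1=8  J2=17  J3=3  J4=27
Turnaround (C−A): J1=8  J2=17  J3=3  J4=26
Waiting = turnaround − burst: J1=3, J2=8, J3=0, J4=16
Total waiting = 3 + 8 + 0 + 16 = 27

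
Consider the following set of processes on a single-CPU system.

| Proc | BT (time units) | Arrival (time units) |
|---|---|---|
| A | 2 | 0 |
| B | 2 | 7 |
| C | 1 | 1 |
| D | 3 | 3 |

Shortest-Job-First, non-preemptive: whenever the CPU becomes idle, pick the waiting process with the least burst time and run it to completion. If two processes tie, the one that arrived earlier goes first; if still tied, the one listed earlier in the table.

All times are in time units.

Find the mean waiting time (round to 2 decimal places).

0.25

Gantt: | A 0-2 | C 2-3 | D 3-6 | idle 6-7 | B 7-9 |
Completion: A=2  B=9  C=3  D=6
Waiting times: A=0, B=0, C=1, D=0
Average waiting = (0+0+1+0) / 4 = 1/4 = 0.25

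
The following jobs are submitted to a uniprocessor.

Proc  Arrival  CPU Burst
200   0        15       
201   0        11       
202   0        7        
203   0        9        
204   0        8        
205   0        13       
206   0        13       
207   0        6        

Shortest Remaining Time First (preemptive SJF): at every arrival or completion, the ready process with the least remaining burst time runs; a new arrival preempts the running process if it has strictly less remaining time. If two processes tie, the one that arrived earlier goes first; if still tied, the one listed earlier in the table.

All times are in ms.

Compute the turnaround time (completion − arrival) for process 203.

Schedule: | 207 0-6 | 202 6-13 | 204 13-21 | 203 21-30 | 201 30-41 | 205 41-54 | 206 54-67 | 200 67-82 |
Completion: 200=82  201=41  202=13  203=30  204=21  205=54  206=67  207=6
Turnaround(203) = completion − arrival = 30 − 0 = 30

30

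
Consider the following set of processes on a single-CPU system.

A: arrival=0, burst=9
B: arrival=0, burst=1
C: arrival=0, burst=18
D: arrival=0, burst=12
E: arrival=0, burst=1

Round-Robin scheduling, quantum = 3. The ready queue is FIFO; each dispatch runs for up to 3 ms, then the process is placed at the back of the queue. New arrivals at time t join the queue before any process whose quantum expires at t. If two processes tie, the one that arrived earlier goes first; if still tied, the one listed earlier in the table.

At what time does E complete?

Schedule: | A 0-3 | B 3-4 | C 4-7 | D 7-10 | E 10-11 | A 11-14 | C 14-17 | D 17-20 | A 20-23 | C 23-26 | D 26-29 | C 29-32 | D 32-35 | C 35-41 |
Completion: A=23  B=4  C=41  D=35  E=11
Turnaround (C−A): A=23  B=4  C=41  D=35  E=11

11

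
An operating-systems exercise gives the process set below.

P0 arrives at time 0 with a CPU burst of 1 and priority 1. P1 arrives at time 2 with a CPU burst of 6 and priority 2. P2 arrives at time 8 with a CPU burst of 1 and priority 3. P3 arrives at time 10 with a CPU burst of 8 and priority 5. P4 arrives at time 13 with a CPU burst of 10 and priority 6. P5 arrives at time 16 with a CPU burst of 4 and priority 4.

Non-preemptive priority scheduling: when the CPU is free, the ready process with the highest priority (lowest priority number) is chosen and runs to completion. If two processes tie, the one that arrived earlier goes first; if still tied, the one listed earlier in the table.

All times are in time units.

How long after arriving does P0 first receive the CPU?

0

Schedule: | P0 0-1 | idle 1-2 | P1 2-8 | P2 8-9 | idle 9-10 | P3 10-18 | P5 18-22 | P4 22-32 |
Completion: P0=1  P1=8  P2=9  P3=18  P4=32  P5=22
Response(P0) = first start − arrival = 0 − 0 = 0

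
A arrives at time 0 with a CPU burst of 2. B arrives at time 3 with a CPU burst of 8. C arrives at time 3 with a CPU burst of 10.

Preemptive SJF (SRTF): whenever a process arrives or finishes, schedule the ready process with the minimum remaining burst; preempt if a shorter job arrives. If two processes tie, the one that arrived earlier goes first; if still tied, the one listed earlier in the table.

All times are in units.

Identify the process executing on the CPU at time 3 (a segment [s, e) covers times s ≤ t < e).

B

Timeline: | A 0-2 | idle 2-3 | B 3-11 | C 11-21 |
Completion: A=2  B=11  C=21
Turnaround (C−A): A=2  B=8  C=18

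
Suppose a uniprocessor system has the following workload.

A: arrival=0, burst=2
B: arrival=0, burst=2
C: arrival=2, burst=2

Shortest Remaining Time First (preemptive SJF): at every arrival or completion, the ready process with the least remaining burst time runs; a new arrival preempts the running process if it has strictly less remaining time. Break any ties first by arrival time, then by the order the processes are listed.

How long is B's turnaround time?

4

Timeline: | A 0-2 | B 2-4 | C 4-6 |
Completion: A=2  B=4  C=6
Turnaround(B) = completion − arrival = 4 − 0 = 4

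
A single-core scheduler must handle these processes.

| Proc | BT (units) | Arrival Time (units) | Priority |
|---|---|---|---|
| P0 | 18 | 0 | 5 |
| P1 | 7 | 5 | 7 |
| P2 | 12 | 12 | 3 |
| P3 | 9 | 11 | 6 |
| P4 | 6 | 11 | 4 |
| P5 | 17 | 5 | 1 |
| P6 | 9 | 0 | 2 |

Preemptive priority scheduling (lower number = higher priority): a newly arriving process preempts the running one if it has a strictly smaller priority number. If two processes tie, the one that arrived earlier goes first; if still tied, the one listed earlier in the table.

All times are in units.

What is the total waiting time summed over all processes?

Timeline: | P6 0-5 | P5 5-22 | P6 22-26 | P2 26-38 | P4 38-44 | P0 44-62 | P3 62-71 | P1 71-78 |
Completion: P0=62  P1=78  P2=38  P3=71  P4=44  P5=22  P6=26
Waiting = turnaround − burst: P0=44, P1=66, P2=14, P3=51, P4=27, P5=0, P6=17
Total waiting = 44 + 66 + 14 + 51 + 27 + 0 + 17 = 219

219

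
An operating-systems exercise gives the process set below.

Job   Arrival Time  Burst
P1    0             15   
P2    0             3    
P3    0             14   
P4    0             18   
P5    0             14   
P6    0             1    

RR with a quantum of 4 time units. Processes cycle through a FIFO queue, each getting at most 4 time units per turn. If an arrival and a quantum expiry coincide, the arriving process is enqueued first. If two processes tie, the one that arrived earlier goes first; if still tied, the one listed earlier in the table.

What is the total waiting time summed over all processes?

202

Timeline: | P1 0-4 | P2 4-7 | P3 7-11 | P4 11-15 | P5 15-19 | P6 19-20 | P1 20-24 | P3 24-28 | P4 28-32 | P5 32-36 | P1 36-40 | P3 40-44 | P4 44-48 | P5 48-52 | P1 52-55 | P3 55-57 | P4 57-61 | P5 61-63 | P4 63-65 |
Completion: P1=55  P2=7  P3=57  P4=65  P5=63  P6=20
Turnaround (C−A): P1=55  P2=7  P3=57  P4=65  P5=63  P6=20
Waiting = turnaround − burst: P1=40, P2=4, P3=43, P4=47, P5=49, P6=19
Total waiting = 40 + 4 + 43 + 47 + 49 + 19 = 202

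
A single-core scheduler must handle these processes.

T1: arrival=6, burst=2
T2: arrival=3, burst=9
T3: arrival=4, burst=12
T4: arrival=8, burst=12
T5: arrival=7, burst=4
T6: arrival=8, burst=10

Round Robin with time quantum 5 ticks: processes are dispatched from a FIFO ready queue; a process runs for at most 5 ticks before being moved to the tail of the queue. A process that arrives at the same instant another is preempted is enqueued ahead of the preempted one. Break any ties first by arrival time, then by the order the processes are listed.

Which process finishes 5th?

Schedule: | idle 0-3 | T2 3-8 | T3 8-13 | T1 13-15 | T5 15-19 | T4 19-24 | T6 24-29 | T2 29-33 | T3 33-38 | T4 38-43 | T6 43-48 | T3 48-50 | T4 50-52 |
Completion: T1=15  T2=33  T3=50  T4=52  T5=19  T6=48
Finish order: T1 → T5 → T2 → T6 → T3 → T4

T3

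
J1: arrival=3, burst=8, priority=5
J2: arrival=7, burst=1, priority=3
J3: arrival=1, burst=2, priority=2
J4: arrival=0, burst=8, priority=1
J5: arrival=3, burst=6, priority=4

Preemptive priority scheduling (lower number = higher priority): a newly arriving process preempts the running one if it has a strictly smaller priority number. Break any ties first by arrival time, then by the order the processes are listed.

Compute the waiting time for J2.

3

Gantt: | J4 0-8 | J3 8-10 | J2 10-11 | J5 11-17 | J1 17-25 |
Completion: J1=25  J2=11  J3=10  J4=8  J5=17
Waiting(J2) = turnaround − burst = 4 − 1 = 3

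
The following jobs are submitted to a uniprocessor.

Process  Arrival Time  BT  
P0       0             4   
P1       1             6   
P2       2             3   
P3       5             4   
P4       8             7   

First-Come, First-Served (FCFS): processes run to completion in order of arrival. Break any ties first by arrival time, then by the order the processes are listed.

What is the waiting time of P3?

8

Gantt: | P0 0-4 | P1 4-10 | P2 10-13 | P3 13-17 | P4 17-24 |
Completion: P0=4  P1=10  P2=13  P3=17  P4=24
Turnaround (C−A): P0=4  P1=9  P2=11  P3=12  P4=16
Waiting(P3) = turnaround − burst = 12 − 4 = 8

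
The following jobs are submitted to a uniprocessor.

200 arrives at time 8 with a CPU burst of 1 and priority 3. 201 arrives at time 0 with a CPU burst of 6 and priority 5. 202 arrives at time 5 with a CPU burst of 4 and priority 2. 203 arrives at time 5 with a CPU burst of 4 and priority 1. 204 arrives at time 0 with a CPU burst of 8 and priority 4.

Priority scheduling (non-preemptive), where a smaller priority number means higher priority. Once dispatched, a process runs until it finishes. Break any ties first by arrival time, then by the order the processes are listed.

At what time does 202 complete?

16

Timeline: | 204 0-8 | 203 8-12 | 202 12-16 | 200 16-17 | 201 17-23 |
Completion: 200=17  201=23  202=16  203=12  204=8
Turnaround (C−A): 200=9  201=23  202=11  203=7  204=8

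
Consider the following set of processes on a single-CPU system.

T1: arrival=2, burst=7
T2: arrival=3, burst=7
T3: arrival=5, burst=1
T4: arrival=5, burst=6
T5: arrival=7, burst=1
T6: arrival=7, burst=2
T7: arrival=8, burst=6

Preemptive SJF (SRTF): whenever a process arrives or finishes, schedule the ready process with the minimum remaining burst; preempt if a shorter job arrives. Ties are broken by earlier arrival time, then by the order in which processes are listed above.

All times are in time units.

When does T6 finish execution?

Gantt: | idle 0-2 | T1 2-5 | T3 5-6 | T1 6-7 | T5 7-8 | T6 8-10 | T1 10-13 | T4 13-19 | T7 19-25 | T2 25-32 |
Completion: T1=13  T2=32  T3=6  T4=19  T5=8  T6=10  T7=25
Turnaround (C−A): T1=11  T2=29  T3=1  T4=14  T5=1  T6=3  T7=17

10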